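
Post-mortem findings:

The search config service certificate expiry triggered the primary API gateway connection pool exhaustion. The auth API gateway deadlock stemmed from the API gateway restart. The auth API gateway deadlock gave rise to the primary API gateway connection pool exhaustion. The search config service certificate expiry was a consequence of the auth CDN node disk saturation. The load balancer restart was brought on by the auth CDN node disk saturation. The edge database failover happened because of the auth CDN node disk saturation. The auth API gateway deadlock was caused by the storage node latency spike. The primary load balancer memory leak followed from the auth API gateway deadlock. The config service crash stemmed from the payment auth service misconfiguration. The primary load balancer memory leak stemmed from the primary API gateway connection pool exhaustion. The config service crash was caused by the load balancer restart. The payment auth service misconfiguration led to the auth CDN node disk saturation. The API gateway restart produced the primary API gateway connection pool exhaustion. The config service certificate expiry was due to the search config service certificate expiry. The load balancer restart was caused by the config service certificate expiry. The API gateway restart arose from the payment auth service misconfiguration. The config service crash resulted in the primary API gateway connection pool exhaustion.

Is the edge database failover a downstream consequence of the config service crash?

The config service crash leads to the primary API gateway connection pool exhaustion, the primary load balancer memory leak; the edge database failover is not among them.

No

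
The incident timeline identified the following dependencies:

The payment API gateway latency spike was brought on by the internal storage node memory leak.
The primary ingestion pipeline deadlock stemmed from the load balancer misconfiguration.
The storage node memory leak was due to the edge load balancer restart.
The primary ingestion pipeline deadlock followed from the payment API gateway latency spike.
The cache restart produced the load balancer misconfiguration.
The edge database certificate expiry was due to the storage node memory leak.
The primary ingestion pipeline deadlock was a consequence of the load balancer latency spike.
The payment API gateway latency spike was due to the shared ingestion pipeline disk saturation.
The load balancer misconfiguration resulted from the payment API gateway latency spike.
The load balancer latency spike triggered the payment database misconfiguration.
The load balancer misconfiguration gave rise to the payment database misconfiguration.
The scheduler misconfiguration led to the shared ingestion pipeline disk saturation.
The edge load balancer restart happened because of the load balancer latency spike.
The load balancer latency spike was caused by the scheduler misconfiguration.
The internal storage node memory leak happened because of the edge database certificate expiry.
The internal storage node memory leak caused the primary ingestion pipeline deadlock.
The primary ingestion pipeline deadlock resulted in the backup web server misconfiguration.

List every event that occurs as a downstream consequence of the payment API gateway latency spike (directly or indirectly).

Direct effects: the load balancer misconfiguration, the primary ingestion pipeline deadlock.
2 steps out: the backup web server misconfiguration, the payment database misconfiguration.
Not reachable from it: the scheduler misconfiguration, the load balancer latency spike, the edge load balancer restart, the shared ingestion pipeline disk saturation, the storage node memory leak, the edge database certificate expiry, the cache restart, the internal storage node memory leak.

the backup web server misconfiguration, the load balancer misconfiguration, the payment database misconfiguration, the primary ingestion pipeline deadlock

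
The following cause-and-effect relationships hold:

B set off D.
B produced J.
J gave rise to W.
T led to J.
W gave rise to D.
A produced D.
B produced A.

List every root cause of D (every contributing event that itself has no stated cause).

B, T

Tracing upstream from D: D ← B.
A separate upstream branch: D ← W ← J ← T.
Each of those chain origins has no stated cause.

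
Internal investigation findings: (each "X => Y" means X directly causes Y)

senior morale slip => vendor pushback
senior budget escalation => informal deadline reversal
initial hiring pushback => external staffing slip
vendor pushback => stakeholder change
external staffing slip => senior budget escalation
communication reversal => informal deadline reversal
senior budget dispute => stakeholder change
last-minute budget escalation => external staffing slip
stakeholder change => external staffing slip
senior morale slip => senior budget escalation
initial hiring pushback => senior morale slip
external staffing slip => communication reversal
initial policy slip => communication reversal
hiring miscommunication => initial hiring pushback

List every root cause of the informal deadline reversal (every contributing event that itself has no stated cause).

Tracing upstream from the informal deadline reversal: the informal deadline reversal ← the communication reversal ← the external staffing slip ← the stakeholder change ← the senior budget dispute.
A separate upstream branch: the informal deadline reversal ← the communication reversal ← the external staffing slip ← the initial hiring pushback ← the hiring miscommunication.
A separate upstream branch: the informal deadline reversal ← the communication reversal ← the initial policy slip.
A separate upstream branch: the informal deadline reversal ← the communication reversal ← the external staffing slip ← the last-minute budget escalation.
Each of those chain origins has no stated cause.

the hiring miscommunication, the initial policy slip, the last-minute budget escalation, the senior budget dispute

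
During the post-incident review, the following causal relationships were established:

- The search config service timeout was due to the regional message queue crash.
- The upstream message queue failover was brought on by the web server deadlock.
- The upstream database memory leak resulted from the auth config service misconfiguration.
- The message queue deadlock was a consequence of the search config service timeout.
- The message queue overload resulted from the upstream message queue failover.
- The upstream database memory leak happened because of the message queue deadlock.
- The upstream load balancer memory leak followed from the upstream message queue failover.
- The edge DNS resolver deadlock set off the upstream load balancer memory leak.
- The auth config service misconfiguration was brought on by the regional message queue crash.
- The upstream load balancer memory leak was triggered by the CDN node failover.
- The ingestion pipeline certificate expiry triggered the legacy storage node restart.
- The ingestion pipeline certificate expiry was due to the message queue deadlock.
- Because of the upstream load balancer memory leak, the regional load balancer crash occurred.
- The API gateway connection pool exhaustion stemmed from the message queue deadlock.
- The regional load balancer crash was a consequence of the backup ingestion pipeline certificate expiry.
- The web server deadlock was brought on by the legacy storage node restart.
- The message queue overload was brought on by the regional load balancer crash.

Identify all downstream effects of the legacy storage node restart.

Direct effects: the web server deadlock.
2 steps out: the upstream message queue failover.
3 steps out: the upstream load balancer memory leak, the message queue overload.
4 steps out: the regional load balancer crash.
Not reachable from it: the regional message queue crash, the search config service timeout, the message queue deadlock, the auth config service misconfiguration, the edge DNS resolver deadlock, the CDN node failover, the ingestion pipeline certificate expiry, the backup ingestion pipeline certificate expiry, the upstream database memory leak, the API gateway connection pool exhaustion.

the message queue overload, the regional load balancer crash, the upstream load balancer memory leak, the upstream message queue failover, the web server deadlock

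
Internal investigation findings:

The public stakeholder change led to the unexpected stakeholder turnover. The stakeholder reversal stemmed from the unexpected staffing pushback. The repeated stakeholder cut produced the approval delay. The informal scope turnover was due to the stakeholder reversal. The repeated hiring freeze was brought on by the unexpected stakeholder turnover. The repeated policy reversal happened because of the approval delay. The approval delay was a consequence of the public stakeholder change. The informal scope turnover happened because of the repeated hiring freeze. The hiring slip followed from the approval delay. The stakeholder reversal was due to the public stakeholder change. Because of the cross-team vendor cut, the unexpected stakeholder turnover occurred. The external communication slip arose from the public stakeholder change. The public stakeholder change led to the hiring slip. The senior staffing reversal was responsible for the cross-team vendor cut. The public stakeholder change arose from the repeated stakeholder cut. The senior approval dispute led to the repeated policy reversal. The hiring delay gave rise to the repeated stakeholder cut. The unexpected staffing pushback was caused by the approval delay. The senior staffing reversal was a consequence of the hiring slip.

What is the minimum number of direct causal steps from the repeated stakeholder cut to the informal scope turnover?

Shortest chain: the repeated stakeholder cut → the public stakeholder change → the stakeholder reversal → the informal scope turnover.

3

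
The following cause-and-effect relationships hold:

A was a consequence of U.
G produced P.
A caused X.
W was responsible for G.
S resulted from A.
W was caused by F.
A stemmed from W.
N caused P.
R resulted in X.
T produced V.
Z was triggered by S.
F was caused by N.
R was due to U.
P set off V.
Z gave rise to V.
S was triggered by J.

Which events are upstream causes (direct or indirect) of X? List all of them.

Immediate causes of X: R, A.
Further upstream: U, N, F, W.

A, F, N, R, U, W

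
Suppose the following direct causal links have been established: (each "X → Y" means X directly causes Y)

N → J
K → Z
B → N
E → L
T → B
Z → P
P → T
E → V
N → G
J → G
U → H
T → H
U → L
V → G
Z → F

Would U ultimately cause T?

U leads to H, L; T is not among them.

No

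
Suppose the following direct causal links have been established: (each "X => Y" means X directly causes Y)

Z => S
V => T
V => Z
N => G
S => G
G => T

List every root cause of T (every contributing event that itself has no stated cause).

Tracing upstream from T: T ← V.
A separate upstream branch: T ← G ← N.
Each of those chain origins has no stated cause.

N, V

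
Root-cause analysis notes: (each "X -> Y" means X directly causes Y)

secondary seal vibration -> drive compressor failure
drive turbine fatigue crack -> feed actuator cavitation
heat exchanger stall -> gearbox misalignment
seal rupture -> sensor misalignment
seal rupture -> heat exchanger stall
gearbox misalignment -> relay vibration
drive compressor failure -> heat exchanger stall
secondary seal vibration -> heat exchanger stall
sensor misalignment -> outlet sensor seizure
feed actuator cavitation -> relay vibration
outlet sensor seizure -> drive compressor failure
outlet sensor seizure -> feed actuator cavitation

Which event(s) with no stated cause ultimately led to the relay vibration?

the drive turbine fatigue crack, the seal rupture, the secondary seal vibration

Tracing upstream from the relay vibration: the relay vibration ← the feed actuator cavitation ← the drive turbine fatigue crack.
A separate upstream branch: the relay vibration ← the gearbox misalignment ← the heat exchanger stall ← the seal rupture.
A separate upstream branch: the relay vibration ← the gearbox misalignment ← the heat exchanger stall ← the secondary seal vibration.
Each of those chain origins has no stated cause.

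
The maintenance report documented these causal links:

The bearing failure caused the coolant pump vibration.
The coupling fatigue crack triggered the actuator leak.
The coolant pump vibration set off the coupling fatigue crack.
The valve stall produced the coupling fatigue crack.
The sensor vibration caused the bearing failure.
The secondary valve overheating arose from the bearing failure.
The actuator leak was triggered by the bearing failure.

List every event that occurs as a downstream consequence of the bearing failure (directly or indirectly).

the actuator leak, the coolant pump vibration, the coupling fatigue crack, the secondary valve overheating

Direct effects: the secondary valve overheating, the coolant pump vibration, the actuator leak.
2 steps out: the coupling fatigue crack.
Not reachable from it: the valve stall, the sensor vibration.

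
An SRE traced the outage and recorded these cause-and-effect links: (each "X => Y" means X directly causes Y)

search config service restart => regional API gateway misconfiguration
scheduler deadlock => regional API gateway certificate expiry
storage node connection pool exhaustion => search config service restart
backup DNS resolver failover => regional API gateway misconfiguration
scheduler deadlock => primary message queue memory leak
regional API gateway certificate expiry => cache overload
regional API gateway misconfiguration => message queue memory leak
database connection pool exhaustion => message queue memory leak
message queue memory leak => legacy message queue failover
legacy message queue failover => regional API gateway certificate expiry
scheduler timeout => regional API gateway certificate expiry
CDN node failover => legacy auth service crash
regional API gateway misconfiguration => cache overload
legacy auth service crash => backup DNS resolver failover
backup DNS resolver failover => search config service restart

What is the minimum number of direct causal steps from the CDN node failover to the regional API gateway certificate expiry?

6

Shortest chain: the CDN node failover → the legacy auth service crash → the backup DNS resolver failover → the regional API gateway misconfiguration → the message queue memory leak → the legacy message queue failover → the regional API gateway certificate expiry.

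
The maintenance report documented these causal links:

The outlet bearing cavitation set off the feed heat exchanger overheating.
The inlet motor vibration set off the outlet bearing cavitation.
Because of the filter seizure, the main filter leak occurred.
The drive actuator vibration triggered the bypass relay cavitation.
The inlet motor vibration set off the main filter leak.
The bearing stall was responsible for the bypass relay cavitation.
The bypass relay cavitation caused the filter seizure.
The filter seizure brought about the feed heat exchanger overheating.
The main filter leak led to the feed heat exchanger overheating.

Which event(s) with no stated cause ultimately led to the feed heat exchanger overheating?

Tracing upstream from the feed heat exchanger overheating: the feed heat exchanger overheating ← the main filter leak ← the inlet motor vibration.
A separate upstream branch: the feed heat exchanger overheating ← the filter seizure ← the bypass relay cavitation ← the bearing stall.
A separate upstream branch: the feed heat exchanger overheating ← the filter seizure ← the bypass relay cavitation ← the drive actuator vibration.
Each of those chain origins has no stated cause.

the bearing stall, the drive actuator vibration, the inlet motor vibration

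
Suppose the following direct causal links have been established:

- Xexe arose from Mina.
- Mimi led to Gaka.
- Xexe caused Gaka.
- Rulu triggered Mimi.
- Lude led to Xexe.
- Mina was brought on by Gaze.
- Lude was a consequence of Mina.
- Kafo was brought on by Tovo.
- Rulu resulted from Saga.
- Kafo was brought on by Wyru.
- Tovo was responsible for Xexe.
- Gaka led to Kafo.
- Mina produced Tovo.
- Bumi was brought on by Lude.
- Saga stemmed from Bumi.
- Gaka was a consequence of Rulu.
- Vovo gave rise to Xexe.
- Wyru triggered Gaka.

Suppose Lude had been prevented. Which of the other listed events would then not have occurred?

Downstream of Lude: Bumi, Xexe, Saga, Rulu, Mimi, Gaka, Kafo.
Of those, still caused via another path: Xexe, Gaka, Kafo.
The remainder have no surviving cause.

Bumi, Mimi, Rulu, Saga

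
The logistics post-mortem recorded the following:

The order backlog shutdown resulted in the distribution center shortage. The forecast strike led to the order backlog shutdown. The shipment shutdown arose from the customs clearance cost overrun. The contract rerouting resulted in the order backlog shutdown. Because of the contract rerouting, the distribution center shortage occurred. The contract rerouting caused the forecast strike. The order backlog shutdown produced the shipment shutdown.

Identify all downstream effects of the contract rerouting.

the distribution center shortage, the forecast strike, the order backlog shutdown, the shipment shutdown

Direct effects: the forecast strike, the order backlog shutdown, the distribution center shortage.
2 steps out: the shipment shutdown.
Not reachable from it: the customs clearance cost overrun.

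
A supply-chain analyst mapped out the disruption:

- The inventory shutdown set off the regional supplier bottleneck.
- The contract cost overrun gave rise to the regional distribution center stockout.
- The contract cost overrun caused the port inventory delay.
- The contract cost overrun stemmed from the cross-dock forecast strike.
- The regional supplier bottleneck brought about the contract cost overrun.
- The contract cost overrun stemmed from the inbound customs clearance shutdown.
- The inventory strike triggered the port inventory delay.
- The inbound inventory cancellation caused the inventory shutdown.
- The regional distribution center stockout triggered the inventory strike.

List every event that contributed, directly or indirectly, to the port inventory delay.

the contract cost overrun, the cross-dock forecast strike, the inbound customs clearance shutdown, the inbound inventory cancellation, the inventory shutdown, the inventory strike, the regional distribution center stockout, the regional supplier bottleneck

Immediate causes of the port inventory delay: the contract cost overrun, the inventory strike.
Further upstream: the cross-dock forecast strike, the inbound inventory cancellation, the inbound customs clearance shutdown, the inventory shutdown, the regional supplier bottleneck, the regional distribution center stockout.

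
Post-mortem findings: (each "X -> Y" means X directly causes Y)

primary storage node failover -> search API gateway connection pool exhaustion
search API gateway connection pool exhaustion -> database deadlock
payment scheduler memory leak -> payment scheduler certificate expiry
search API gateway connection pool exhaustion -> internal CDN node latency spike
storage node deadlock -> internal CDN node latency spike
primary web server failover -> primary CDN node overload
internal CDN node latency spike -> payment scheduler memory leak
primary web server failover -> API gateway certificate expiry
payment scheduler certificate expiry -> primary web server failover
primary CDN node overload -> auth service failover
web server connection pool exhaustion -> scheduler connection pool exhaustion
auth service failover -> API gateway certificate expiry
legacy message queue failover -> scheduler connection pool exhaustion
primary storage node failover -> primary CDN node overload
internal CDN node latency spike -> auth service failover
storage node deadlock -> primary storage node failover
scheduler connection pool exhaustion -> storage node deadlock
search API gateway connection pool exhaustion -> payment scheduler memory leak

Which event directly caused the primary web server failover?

Upstream contributors include the web server connection pool exhaustion, the scheduler connection pool exhaustion, the storage node deadlock, the primary storage node failover, the search API gateway connection pool exhaustion, the internal CDN node latency spike, the payment scheduler memory leak, the legacy message queue failover, but only the payment scheduler certificate expiry feeds directly into the primary web server failover.

the payment scheduler certificate expiry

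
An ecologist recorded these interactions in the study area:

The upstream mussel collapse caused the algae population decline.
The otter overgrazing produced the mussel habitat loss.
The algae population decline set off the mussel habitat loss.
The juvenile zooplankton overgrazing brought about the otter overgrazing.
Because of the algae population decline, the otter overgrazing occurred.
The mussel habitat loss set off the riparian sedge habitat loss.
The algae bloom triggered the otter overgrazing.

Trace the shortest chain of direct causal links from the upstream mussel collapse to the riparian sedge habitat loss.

the upstream mussel collapse → the algae population decline
the algae population decline → the mussel habitat loss
the mussel habitat loss → the riparian sedge habitat loss
Length: 3 steps.

the upstream mussel collapse → the algae population decline → the mussel habitat loss → the riparian sedge habitat loss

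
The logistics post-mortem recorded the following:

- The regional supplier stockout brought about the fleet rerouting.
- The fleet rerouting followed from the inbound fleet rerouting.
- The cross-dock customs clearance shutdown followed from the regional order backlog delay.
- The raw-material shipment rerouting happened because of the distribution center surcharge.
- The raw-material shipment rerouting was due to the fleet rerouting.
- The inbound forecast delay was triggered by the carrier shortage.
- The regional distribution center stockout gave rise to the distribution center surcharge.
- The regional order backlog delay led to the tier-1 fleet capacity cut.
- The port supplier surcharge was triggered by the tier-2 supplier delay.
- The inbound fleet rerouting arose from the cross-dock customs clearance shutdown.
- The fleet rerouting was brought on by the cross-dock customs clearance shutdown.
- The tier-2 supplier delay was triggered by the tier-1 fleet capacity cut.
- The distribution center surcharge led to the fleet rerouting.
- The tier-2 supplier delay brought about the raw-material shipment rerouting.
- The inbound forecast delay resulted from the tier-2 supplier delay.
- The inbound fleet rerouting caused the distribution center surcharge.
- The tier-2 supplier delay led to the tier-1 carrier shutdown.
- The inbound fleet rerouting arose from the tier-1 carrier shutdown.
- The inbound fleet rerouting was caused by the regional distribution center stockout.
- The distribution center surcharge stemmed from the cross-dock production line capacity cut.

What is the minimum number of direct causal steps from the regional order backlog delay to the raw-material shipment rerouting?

Shortest chain: the regional order backlog delay → the tier-1 fleet capacity cut → the tier-2 supplier delay → the raw-material shipment rerouting.

3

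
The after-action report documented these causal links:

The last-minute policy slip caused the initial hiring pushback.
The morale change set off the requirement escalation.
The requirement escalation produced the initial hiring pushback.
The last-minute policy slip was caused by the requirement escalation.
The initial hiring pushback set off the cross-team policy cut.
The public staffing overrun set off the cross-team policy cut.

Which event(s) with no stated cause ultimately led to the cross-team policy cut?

Tracing upstream from the cross-team policy cut: the cross-team policy cut ← the initial hiring pushback ← the requirement escalation ← the morale change.
A separate upstream branch: the cross-team policy cut ← the public staffing overrun.
Each of those chain origins has no stated cause.

the morale change, the public staffing overrun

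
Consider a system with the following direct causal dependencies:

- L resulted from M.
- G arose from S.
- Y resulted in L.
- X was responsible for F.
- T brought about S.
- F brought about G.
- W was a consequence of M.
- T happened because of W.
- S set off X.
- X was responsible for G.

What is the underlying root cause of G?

Tracing upstream from G: G ← S ← T ← W ← M.
M has no stated cause, so it is the root.

M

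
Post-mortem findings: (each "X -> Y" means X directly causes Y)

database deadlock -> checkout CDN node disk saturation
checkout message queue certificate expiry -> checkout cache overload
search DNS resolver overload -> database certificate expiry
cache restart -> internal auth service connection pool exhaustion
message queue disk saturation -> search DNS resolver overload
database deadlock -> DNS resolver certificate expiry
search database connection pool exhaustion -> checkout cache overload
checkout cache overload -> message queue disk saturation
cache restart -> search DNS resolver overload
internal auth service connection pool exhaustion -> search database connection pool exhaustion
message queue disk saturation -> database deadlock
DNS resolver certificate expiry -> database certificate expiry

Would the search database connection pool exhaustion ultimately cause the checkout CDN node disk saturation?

There is a causal chain: the search database connection pool exhaustion → the checkout cache overload → the message queue disk saturation → the database deadlock → the checkout CDN node disk saturation.

Yes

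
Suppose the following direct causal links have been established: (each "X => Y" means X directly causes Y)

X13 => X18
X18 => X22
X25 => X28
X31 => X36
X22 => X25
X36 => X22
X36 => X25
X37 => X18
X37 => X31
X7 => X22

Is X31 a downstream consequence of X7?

X7 leads to X22, X25, X28; X31 is not among them.

No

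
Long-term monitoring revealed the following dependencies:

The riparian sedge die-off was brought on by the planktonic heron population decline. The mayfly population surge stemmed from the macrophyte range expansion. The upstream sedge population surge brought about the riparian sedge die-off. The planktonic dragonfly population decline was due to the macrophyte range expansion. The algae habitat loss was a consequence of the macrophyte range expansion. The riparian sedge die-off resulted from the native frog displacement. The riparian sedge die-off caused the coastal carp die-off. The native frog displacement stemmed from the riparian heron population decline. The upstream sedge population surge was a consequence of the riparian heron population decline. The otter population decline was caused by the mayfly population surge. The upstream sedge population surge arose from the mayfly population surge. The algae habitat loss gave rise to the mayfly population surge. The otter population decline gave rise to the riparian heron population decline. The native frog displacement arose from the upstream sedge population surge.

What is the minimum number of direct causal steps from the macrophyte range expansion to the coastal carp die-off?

4

Shortest chain: the macrophyte range expansion → the mayfly population surge → the upstream sedge population surge → the riparian sedge die-off → the coastal carp die-off.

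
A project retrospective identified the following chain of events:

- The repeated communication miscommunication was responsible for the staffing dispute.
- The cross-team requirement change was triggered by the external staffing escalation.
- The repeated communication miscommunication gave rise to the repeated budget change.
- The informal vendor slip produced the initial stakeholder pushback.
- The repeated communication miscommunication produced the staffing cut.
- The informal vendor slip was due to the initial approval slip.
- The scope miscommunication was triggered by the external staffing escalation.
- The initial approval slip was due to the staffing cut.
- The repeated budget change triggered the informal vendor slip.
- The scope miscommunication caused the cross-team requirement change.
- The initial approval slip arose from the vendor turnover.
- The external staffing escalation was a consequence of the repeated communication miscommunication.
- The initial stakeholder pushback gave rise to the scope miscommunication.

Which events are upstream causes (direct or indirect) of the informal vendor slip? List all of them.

the initial approval slip, the repeated budget change, the repeated communication miscommunication, the staffing cut, the vendor turnover

Immediate causes of the informal vendor slip: the repeated budget change, the initial approval slip.
Further upstream: the repeated communication miscommunication, the staffing cut, the vendor turnover.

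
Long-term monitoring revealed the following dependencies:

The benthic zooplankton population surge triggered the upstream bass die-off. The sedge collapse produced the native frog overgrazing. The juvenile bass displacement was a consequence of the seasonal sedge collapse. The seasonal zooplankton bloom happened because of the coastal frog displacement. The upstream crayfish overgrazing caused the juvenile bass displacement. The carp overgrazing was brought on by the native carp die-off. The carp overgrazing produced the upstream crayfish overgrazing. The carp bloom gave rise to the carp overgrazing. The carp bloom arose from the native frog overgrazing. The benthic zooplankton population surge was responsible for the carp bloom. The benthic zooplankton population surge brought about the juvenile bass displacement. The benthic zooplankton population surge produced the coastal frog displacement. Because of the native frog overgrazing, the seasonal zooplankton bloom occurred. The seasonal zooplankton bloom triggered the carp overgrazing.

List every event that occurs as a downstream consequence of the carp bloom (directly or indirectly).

the carp overgrazing, the juvenile bass displacement, the upstream crayfish overgrazing

Direct effects: the carp overgrazing.
2 steps out: the upstream crayfish overgrazing.
3 steps out: the juvenile bass displacement.
Not reachable from it: the native carp die-off, the benthic zooplankton population surge, the coastal frog displacement, the upstream bass die-off, the sedge collapse, the native frog overgrazing, the seasonal zooplankton bloom, the seasonal sedge collapse.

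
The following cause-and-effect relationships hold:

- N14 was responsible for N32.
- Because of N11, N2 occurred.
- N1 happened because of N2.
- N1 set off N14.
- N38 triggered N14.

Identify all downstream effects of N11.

Direct effects: N2.
2 steps out: N1.
3 steps out: N14.
4 steps out: N32.
Not reachable from it: N38.

N1, N14, N2, N32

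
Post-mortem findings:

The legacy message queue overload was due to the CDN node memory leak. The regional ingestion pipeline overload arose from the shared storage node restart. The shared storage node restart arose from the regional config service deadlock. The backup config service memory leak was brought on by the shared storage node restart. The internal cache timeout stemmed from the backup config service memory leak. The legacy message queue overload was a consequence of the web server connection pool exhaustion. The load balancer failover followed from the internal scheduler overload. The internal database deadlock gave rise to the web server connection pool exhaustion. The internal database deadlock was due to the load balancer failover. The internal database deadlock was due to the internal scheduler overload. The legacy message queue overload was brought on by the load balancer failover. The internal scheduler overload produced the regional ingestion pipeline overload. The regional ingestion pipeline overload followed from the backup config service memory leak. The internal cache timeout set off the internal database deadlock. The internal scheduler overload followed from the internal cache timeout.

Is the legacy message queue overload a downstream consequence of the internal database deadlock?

There is a causal chain: the internal database deadlock → the web server connection pool exhaustion → the legacy message queue overload.

Yes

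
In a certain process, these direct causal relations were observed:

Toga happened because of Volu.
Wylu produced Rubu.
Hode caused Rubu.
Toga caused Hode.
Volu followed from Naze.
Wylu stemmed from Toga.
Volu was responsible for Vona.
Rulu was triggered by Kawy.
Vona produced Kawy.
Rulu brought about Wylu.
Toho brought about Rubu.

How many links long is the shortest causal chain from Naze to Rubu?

4

Shortest chain: Naze → Volu → Toga → Hode → Rubu.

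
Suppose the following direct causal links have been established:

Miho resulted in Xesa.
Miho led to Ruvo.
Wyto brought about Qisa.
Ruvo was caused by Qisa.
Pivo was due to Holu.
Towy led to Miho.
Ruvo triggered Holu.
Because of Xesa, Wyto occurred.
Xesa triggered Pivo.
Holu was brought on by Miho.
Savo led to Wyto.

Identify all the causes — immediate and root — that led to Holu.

Immediate causes of Holu: Miho, Ruvo.
Further upstream: Towy, Xesa, Wyto, Qisa, Savo.

Miho, Qisa, Ruvo, Savo, Towy, Wyto, Xesa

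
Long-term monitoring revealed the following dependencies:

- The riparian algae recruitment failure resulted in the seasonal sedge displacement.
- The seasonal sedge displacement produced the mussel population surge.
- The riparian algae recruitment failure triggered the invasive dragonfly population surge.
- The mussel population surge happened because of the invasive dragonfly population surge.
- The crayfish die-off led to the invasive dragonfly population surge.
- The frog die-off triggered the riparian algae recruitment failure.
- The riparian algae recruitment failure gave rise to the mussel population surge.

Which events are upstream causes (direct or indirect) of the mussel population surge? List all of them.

the crayfish die-off, the frog die-off, the invasive dragonfly population surge, the riparian algae recruitment failure, the seasonal sedge displacement

Immediate causes of the mussel population surge: the riparian algae recruitment failure, the seasonal sedge displacement, the invasive dragonfly population surge.
Further upstream: the frog die-off, the crayfish die-off.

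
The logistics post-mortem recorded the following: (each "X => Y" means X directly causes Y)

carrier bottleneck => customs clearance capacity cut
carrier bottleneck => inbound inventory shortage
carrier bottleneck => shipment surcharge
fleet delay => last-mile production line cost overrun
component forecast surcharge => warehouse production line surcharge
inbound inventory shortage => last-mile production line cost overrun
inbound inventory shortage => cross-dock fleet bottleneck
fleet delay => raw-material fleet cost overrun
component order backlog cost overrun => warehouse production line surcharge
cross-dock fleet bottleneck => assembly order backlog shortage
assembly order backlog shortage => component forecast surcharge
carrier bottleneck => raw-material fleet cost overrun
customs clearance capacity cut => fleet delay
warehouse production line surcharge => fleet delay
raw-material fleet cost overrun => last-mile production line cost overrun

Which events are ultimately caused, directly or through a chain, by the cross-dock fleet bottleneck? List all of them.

the assembly order backlog shortage, the component forecast surcharge, the fleet delay, the last-mile production line cost overrun, the raw-material fleet cost overrun, the warehouse production line surcharge

Direct effects: the assembly order backlog shortage.
2 steps out: the component forecast surcharge.
3 steps out: the warehouse production line surcharge.
4 steps out: the fleet delay.
5 steps out: the raw-material fleet cost overrun, the last-mile production line cost overrun.
Not reachable from it: the carrier bottleneck, the customs clearance capacity cut, the shipment surcharge, the inbound inventory shortage, the component order backlog cost overrun.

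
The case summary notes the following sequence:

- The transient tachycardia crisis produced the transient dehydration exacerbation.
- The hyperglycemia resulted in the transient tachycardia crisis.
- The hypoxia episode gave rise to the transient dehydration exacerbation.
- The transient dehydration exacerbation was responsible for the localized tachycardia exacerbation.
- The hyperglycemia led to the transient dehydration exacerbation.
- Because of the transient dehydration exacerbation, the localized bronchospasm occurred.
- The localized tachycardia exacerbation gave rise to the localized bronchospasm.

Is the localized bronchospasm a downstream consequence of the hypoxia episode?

There is a causal chain: the hypoxia episode → the transient dehydration exacerbation → the localized bronchospasm.

Yes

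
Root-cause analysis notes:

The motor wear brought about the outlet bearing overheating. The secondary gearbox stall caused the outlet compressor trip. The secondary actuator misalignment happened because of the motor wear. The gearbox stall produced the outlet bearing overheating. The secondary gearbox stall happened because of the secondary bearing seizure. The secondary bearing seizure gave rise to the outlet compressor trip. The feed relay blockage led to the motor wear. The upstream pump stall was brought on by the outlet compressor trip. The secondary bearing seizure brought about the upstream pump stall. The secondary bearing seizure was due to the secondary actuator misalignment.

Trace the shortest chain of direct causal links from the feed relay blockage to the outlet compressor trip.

the feed relay blockage → the motor wear
the motor wear → the secondary actuator misalignment
the secondary actuator misalignment → the secondary bearing seizure
the secondary bearing seizure → the outlet compressor trip
Length: 4 steps.

the feed relay blockage → the motor wear → the secondary actuator misalignment → the secondary bearing seizure → the outlet compressor trip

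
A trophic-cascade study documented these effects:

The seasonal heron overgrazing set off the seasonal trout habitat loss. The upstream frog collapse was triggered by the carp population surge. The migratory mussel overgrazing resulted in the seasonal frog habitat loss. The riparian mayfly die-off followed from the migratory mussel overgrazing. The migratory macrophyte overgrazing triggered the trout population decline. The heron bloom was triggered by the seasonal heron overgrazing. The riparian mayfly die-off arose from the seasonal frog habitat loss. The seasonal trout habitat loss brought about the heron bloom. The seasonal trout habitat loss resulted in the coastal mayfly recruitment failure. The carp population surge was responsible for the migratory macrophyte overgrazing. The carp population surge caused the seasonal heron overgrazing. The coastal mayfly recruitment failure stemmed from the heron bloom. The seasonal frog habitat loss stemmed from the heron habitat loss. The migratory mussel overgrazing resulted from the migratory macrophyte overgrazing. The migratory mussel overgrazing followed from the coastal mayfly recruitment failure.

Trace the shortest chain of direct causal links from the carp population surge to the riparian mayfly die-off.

the carp population surge → the migratory macrophyte overgrazing → the migratory mussel overgrazing → the riparian mayfly die-off

the carp population surge → the migratory macrophyte overgrazing
the migratory macrophyte overgrazing → the migratory mussel overgrazing
the migratory mussel overgrazing → the riparian mayfly die-off
Length: 3 steps.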